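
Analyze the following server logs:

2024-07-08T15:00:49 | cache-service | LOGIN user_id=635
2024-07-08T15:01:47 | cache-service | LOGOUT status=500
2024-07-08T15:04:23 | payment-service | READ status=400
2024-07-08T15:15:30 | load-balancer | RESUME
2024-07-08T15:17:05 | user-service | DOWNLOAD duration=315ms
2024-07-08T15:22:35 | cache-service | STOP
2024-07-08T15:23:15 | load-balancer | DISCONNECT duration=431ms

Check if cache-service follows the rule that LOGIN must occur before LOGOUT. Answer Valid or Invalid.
Valid

To validate ordering:

1. Required order: LOGIN → LOGOUT
2. Rule: LOGIN must occur before LOGOUT
3. Check actual order of events for cache-service
4. Result: Valid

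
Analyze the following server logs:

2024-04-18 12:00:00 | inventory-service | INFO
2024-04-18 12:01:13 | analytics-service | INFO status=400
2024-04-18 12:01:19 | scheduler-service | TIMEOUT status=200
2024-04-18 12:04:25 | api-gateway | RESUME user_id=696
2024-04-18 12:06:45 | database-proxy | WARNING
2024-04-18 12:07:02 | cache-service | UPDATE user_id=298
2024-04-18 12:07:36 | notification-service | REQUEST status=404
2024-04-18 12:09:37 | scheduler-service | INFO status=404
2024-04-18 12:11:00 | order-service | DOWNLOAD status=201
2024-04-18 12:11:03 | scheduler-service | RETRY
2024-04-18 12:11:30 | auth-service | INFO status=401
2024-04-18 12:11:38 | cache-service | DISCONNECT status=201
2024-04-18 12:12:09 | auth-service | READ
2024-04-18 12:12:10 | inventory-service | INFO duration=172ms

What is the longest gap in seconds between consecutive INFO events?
504

To find the longest gap:

1. Extract all INFO events in chronological order
2. Calculate time differences between consecutive events
3. Find the maximum difference
4. Longest gap: 504 seconds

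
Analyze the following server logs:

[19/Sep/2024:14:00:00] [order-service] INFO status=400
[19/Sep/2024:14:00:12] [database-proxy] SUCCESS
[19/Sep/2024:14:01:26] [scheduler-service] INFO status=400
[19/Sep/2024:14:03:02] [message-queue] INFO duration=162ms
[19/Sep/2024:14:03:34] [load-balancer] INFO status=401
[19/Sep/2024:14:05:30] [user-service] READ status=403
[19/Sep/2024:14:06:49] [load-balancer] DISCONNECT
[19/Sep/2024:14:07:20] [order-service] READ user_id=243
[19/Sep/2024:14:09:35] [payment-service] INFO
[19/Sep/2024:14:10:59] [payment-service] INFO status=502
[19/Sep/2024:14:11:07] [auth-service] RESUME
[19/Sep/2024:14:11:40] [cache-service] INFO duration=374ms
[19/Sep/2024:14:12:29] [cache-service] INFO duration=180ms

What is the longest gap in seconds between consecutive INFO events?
361

To find the longest gap:

1. Extract all INFO events in chronological order
2. Calculate time differences between consecutive events
3. Find the maximum difference
4. Longest gap: 361 seconds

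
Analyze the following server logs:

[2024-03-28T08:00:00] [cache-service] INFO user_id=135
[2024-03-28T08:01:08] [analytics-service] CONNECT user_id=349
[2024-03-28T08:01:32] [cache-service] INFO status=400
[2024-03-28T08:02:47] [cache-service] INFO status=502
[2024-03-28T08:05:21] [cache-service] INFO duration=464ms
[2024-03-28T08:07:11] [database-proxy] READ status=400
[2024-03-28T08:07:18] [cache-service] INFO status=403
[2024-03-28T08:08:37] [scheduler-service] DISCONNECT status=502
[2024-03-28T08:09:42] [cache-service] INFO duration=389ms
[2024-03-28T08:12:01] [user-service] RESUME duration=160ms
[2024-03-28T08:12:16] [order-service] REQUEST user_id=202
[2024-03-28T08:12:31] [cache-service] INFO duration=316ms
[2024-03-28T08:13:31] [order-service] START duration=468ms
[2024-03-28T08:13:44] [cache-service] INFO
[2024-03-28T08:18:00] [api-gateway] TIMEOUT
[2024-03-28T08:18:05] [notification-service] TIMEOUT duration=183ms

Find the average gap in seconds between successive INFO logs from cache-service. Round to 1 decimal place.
117.7

To calculate average interval:

1. Find all INFO events for cache-service in order
2. Calculate time gaps between consecutive events
3. Compute mean of gaps: 824 / 7 = 117.7 seconds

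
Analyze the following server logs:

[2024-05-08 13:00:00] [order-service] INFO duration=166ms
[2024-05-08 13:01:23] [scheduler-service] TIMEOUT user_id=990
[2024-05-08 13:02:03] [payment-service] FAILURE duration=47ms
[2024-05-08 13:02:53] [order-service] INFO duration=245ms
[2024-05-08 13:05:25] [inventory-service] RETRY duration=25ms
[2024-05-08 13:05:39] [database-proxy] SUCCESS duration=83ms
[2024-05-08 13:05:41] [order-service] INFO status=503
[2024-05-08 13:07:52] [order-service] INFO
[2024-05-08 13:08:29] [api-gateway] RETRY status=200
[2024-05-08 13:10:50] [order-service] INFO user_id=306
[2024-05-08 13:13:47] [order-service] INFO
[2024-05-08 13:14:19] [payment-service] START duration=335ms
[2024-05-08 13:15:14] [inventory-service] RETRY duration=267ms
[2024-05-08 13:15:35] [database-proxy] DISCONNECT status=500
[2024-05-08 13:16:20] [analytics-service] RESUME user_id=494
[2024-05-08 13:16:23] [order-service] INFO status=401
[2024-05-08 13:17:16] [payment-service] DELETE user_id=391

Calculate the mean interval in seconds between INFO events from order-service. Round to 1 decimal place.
163.8

To calculate average interval:

1. Find all INFO events for order-service in order
2. Calculate time gaps between consecutive events
3. Compute mean of gaps: 983 / 6 = 163.8 seconds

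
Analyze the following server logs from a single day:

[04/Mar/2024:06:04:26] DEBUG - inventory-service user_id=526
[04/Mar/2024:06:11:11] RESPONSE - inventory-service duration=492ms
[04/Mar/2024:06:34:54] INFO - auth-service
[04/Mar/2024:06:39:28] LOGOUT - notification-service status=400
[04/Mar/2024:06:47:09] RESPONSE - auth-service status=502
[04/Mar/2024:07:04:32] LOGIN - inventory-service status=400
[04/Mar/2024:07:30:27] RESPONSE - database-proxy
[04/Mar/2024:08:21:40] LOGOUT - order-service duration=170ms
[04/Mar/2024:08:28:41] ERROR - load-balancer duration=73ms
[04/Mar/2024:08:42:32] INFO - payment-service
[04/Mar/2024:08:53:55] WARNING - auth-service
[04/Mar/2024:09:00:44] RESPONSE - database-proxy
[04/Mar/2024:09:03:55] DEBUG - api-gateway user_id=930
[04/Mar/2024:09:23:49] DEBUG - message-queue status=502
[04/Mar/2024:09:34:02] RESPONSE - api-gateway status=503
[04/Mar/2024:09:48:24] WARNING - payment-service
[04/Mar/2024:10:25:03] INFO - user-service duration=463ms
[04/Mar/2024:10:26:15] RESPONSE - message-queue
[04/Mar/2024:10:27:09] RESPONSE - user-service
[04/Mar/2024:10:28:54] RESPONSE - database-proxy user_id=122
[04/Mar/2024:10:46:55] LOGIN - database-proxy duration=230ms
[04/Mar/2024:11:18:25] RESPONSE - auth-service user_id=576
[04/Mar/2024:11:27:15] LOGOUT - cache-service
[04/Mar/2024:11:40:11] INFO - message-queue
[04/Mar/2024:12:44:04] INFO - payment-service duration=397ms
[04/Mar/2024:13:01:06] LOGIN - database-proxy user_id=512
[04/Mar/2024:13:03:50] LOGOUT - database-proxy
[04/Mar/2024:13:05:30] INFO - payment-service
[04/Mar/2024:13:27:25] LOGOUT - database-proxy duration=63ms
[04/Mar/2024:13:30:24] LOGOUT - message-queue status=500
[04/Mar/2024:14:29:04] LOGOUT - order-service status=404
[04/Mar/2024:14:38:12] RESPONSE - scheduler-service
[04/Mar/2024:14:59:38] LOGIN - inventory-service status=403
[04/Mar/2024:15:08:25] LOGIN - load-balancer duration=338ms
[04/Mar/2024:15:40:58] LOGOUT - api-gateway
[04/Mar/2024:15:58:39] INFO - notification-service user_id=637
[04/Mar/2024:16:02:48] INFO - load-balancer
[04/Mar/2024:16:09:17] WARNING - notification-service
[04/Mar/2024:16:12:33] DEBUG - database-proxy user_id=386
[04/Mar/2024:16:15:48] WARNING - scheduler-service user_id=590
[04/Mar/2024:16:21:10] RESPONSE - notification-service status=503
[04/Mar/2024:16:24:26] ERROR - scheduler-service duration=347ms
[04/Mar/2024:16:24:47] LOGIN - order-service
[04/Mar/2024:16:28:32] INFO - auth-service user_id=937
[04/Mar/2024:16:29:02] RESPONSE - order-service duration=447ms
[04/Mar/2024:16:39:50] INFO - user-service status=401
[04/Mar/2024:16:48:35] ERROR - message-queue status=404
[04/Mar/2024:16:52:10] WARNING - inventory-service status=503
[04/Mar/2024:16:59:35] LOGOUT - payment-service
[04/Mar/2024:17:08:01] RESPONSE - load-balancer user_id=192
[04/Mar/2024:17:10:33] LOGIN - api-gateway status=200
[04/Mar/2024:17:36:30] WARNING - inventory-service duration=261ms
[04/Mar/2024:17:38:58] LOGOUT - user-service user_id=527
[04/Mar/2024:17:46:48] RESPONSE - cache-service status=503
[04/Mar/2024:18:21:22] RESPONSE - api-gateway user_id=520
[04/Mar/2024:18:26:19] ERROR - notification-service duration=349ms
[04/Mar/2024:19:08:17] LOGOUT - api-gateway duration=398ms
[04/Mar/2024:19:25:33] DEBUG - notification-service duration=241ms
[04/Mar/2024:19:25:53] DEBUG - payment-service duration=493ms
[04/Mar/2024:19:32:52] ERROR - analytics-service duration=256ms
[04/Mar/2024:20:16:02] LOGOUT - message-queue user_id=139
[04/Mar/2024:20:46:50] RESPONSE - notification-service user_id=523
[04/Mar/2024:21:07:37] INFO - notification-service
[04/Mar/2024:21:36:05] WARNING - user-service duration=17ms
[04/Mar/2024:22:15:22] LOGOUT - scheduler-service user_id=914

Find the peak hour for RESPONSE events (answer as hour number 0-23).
10

To find the peak hour:

1. Group all RESPONSE events by hour
2. Count events in each hour
3. Find hour with maximum count
4. Peak hour: 10 (with 3 events)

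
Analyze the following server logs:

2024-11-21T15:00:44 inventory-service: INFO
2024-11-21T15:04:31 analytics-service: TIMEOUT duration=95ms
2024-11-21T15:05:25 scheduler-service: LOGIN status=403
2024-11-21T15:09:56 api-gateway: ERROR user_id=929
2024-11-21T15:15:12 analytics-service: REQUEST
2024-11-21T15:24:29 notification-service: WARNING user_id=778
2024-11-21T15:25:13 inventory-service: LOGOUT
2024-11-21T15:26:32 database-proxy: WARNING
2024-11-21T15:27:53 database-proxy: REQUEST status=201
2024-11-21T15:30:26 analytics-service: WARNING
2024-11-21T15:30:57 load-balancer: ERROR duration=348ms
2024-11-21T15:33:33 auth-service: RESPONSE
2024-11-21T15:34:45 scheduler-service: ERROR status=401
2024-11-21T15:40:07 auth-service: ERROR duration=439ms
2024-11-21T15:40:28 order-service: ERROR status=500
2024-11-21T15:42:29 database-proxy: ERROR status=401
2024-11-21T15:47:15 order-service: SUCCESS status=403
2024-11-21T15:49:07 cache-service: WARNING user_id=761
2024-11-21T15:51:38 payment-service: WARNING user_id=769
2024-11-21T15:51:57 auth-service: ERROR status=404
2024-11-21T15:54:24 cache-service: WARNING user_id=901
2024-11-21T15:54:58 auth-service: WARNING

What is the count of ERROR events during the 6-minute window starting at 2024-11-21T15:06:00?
1

To count events in the time window:

1. Window boundaries: 2024-11-21T15:06:00 to 2024-11-21T15:12:00
2. Filter for ERROR events within this window
3. Count matching events: 1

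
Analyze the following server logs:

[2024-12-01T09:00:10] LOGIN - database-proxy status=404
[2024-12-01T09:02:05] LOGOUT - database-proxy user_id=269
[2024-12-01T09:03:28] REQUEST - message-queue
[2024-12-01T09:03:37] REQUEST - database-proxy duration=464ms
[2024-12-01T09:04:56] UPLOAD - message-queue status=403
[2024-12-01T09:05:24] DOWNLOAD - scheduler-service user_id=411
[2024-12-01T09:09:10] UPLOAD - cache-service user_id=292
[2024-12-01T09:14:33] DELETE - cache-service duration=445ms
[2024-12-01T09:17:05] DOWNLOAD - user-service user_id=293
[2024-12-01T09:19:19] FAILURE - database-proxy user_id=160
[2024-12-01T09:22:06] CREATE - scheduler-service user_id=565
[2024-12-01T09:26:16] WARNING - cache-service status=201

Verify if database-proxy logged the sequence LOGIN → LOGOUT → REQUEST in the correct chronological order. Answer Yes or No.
Yes

To verify sequence order:

1. Find all events in sequence LOGIN → LOGOUT → REQUEST for database-proxy
2. Extract their timestamps
3. Check if timestamps are in ascending order
4. Result: Yes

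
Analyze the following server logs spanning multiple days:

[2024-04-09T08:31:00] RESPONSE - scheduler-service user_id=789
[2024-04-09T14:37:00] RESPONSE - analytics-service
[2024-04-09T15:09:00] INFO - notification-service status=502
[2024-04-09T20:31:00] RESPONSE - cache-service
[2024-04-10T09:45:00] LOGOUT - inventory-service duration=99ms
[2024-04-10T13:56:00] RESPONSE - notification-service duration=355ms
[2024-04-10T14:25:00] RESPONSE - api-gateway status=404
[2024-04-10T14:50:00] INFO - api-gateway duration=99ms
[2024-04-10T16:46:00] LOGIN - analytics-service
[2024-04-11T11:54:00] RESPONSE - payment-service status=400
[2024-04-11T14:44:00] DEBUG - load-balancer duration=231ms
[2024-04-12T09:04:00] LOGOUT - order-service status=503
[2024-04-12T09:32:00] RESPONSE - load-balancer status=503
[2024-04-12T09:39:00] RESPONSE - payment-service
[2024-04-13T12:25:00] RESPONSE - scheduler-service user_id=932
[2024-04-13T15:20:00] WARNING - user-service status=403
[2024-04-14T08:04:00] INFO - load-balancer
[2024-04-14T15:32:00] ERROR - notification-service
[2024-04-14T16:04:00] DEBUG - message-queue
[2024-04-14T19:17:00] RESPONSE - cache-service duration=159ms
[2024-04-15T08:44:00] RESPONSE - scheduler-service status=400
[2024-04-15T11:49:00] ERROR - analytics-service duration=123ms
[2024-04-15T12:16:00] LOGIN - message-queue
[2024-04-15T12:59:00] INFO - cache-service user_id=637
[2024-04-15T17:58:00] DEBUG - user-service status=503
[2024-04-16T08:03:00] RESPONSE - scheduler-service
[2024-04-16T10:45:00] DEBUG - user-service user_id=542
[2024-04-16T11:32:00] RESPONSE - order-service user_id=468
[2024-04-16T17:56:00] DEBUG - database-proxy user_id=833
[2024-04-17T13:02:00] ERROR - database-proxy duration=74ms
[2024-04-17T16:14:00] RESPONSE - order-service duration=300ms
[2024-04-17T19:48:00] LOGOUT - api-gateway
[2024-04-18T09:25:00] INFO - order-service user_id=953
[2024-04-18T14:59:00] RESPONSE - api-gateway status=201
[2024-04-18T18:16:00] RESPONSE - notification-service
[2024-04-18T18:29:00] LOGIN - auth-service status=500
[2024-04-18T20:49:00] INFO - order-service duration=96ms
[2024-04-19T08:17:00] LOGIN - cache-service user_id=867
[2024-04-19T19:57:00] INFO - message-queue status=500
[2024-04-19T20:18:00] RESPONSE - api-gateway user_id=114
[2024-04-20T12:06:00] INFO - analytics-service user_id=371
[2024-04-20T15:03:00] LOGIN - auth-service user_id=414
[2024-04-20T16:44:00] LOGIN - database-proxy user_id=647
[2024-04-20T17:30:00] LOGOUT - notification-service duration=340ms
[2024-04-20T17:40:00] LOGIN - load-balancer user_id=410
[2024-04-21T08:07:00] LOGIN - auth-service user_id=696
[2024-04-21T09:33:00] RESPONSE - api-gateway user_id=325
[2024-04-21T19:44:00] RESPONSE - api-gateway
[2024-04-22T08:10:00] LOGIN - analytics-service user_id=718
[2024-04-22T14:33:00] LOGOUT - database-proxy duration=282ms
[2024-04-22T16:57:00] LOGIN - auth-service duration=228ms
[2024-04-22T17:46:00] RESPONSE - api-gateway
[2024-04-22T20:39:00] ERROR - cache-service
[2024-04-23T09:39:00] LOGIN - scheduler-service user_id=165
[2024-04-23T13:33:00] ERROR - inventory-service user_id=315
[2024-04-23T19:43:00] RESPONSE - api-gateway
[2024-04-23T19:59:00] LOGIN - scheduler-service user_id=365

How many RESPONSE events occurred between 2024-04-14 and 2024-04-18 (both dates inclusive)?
7

To filter by date range:

1. Date range: 2024-04-14 through 2024-04-18, both dates inclusive
2. Filter for RESPONSE events whose date falls in this range
3. Count matching events: 7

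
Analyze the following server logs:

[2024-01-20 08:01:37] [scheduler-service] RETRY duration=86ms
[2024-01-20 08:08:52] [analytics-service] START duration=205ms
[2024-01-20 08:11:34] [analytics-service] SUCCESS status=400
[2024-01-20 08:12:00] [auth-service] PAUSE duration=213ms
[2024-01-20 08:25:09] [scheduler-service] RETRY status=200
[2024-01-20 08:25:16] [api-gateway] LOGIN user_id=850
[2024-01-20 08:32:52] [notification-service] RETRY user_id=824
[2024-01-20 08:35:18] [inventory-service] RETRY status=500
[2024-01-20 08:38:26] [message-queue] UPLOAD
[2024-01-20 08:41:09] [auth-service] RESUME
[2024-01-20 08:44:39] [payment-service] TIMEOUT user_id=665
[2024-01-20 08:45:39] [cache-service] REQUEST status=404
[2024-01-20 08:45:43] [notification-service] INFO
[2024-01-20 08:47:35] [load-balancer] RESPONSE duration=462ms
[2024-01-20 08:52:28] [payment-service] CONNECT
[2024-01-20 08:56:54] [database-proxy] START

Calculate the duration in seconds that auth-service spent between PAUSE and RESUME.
1749

To calculate state duration:

1. Find PAUSE event for auth-service: 2024-01-20 08:12:00
2. Find RESUME event for auth-service: 2024-01-20 08:41:09
3. Calculate duration: 2024-01-20 08:41:09 - 2024-01-20 08:12:00 = 1749 seconds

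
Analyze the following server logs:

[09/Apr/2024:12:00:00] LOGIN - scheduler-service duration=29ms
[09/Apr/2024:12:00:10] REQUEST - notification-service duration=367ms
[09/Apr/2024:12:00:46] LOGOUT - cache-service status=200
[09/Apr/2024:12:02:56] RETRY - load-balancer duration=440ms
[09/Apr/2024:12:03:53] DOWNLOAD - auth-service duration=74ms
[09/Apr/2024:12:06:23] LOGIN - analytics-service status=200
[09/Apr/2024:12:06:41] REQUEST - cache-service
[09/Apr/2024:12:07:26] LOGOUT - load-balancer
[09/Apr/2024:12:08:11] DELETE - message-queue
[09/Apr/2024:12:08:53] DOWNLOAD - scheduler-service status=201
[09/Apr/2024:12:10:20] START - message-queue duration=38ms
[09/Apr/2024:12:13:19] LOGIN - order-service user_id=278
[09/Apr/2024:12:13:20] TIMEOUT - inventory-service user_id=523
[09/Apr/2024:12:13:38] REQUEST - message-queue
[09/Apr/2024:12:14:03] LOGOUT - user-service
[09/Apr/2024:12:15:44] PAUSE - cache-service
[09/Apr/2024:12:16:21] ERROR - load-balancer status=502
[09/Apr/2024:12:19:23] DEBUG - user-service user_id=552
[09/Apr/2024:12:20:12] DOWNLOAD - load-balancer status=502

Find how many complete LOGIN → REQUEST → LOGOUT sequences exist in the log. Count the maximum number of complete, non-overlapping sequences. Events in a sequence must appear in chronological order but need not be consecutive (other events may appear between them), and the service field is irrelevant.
3

To count sequences:

1. Look for pattern: LOGIN → REQUEST → LOGOUT
2. Greedily scan the log in chronological order, matching each sequence element in turn (ignoring service)
3. Each time the full pattern completes, increment the count and restart matching from the next event
4. Complete non-overlapping sequences found: 3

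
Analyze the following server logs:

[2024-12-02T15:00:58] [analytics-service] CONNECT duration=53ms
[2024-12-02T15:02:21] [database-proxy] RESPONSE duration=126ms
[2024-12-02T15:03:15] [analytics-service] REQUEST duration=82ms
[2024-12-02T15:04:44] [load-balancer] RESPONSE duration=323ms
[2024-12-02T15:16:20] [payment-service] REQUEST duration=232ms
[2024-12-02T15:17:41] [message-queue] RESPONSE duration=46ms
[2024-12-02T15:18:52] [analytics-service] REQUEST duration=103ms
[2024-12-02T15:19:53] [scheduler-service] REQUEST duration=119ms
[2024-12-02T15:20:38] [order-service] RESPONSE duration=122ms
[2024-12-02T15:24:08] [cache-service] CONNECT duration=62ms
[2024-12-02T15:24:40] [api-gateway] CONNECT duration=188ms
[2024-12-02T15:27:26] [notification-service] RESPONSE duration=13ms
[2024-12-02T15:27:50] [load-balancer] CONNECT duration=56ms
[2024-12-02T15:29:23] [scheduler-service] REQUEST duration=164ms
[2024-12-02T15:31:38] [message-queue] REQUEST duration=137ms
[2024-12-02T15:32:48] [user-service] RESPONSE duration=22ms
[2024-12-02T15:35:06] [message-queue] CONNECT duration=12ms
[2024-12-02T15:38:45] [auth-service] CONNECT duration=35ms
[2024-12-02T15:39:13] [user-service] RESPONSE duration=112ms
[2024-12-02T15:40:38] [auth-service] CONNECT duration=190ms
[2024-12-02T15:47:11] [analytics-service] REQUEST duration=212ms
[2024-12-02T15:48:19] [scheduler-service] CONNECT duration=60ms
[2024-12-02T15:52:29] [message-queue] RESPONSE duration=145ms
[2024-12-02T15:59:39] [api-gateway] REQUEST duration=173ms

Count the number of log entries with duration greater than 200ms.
3

To count timeouts:

1. Threshold: 200ms
2. Extract duration from each log entry
3. Count entries where duration > 200
4. Timeout count: 3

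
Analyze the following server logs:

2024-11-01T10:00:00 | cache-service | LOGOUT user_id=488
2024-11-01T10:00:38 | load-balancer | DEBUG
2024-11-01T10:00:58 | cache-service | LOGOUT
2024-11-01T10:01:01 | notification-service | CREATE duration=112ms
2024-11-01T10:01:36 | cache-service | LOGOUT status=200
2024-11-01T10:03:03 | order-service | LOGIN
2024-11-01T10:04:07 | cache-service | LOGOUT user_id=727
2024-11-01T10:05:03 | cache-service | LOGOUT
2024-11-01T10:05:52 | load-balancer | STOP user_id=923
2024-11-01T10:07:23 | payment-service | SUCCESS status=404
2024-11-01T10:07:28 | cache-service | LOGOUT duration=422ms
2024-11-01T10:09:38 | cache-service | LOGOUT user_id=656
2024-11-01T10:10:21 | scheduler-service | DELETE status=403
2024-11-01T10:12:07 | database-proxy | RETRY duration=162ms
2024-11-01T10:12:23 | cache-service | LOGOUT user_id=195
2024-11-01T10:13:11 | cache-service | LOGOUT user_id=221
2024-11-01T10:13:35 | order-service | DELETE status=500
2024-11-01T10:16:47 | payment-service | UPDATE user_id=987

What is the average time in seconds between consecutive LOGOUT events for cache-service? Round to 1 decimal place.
98.9

To calculate average interval:

1. Find all LOGOUT events for cache-service in order
2. Calculate time gaps between consecutive events
3. Compute mean of gaps: 791 / 8 = 98.9 seconds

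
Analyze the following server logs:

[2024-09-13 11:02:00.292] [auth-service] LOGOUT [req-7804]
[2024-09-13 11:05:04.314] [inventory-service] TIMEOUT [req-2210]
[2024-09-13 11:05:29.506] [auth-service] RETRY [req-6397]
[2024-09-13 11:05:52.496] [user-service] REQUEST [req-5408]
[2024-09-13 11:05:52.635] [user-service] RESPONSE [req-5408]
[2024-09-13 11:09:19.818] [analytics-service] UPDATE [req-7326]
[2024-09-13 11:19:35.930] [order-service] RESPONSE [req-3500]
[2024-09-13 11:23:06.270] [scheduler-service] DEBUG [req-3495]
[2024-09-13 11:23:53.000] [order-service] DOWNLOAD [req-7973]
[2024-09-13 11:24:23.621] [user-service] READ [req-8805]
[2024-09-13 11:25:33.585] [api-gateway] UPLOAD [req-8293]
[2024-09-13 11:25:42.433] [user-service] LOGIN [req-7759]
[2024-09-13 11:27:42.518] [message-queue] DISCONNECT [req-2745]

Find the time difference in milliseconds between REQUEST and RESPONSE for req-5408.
139

To calculate latency:

1. Find REQUEST with id req-5408: 2024-09-13 11:05:52.496
2. Find RESPONSE with id req-5408: 2024-09-13 11:05:52.635
3. Latency: 2024-09-13 11:05:52.635 - 2024-09-13 11:05:52.496 = 139ms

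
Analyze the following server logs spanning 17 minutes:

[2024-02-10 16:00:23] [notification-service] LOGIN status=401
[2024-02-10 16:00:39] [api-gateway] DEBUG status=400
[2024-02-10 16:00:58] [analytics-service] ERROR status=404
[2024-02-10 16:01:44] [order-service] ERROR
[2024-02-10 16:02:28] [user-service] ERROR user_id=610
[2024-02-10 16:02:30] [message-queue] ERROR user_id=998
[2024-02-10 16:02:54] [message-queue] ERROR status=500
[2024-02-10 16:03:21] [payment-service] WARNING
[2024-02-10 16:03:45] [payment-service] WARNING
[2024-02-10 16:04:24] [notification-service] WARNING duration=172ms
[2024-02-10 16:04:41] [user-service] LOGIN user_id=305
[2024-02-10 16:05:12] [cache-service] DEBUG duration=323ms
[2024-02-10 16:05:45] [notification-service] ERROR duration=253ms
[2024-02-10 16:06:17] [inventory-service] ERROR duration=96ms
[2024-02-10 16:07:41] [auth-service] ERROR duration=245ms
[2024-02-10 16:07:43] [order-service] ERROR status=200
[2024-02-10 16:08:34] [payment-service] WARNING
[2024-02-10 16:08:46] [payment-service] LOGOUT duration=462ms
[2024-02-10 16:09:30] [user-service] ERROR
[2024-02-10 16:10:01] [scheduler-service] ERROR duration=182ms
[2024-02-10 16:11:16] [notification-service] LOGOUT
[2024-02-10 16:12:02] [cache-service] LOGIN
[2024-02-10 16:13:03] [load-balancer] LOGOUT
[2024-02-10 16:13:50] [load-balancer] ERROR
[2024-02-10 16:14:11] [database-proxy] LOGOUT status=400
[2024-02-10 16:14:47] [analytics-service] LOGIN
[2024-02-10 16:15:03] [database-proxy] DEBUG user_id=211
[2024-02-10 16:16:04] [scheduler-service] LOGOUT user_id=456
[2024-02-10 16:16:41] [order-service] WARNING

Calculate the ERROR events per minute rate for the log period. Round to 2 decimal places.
0.71

To calculate the rate:

1. Count total ERROR events: 12
2. Total time period: 17 minutes
3. Rate = 12 / 17 = 0.71 events per minute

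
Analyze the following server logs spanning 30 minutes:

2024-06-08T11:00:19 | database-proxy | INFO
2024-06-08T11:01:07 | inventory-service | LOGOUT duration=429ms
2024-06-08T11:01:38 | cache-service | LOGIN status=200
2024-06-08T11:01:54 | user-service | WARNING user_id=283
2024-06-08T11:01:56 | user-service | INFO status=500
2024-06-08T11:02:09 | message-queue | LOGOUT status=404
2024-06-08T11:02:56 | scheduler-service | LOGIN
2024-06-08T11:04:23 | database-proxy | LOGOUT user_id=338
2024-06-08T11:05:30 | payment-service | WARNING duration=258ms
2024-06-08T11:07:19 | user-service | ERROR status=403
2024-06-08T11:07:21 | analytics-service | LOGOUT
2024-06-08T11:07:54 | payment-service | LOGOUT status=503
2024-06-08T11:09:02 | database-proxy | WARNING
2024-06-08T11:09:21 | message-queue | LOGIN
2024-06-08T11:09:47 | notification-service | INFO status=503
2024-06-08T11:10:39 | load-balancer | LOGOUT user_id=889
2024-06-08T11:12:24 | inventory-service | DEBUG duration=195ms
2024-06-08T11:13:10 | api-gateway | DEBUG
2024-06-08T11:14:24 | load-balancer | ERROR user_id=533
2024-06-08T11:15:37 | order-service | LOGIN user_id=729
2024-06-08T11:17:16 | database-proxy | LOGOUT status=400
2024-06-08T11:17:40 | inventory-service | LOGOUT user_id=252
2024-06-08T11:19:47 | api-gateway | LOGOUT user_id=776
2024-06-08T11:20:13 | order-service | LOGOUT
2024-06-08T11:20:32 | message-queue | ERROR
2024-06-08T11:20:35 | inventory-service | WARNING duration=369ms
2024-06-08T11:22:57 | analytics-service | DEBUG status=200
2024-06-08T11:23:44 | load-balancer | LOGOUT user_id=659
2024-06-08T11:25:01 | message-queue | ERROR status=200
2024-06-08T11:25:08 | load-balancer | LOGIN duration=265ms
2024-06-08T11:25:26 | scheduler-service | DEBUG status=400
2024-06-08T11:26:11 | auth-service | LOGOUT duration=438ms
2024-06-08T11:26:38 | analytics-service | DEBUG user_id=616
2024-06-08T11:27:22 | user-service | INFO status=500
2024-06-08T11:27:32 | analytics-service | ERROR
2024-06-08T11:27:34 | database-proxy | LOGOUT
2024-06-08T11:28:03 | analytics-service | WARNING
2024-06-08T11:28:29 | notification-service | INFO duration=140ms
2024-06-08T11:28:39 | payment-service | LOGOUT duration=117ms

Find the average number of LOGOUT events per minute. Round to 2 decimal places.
0.47

To calculate the rate:

1. Count total LOGOUT events: 14
2. Total time period: 30 minutes
3. Rate = 14 / 30 = 0.47 events per minute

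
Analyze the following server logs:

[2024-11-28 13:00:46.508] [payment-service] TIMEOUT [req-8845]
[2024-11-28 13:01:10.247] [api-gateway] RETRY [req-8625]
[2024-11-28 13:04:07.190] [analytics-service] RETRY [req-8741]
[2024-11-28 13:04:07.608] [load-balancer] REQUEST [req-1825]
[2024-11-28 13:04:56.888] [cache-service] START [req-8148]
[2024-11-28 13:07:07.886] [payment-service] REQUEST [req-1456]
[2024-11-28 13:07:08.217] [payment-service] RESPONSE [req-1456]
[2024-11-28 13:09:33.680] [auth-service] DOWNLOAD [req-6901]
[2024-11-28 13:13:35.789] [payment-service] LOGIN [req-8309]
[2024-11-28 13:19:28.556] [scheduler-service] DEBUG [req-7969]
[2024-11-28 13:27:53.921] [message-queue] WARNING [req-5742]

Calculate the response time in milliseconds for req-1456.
331

To calculate latency:

1. Find REQUEST with id req-1456: 2024-11-28 13:07:07.886
2. Find RESPONSE with id req-1456: 2024-11-28 13:07:08.217
3. Latency: 2024-11-28 13:07:08.217 - 2024-11-28 13:07:07.886 = 331ms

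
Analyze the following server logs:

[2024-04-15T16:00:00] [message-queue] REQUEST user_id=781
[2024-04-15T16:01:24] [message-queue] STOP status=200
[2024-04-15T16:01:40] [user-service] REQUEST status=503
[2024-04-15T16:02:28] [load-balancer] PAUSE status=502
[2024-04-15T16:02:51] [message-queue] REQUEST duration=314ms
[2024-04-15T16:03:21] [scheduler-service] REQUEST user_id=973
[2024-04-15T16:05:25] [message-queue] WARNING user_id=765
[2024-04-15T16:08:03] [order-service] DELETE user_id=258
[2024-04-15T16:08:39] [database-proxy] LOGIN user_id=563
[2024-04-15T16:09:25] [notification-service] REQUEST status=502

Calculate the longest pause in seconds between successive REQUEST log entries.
364

To find the longest gap:

1. Extract all REQUEST events in chronological order
2. Calculate time differences between consecutive events
3. Find the maximum difference
4. Longest gap: 364 seconds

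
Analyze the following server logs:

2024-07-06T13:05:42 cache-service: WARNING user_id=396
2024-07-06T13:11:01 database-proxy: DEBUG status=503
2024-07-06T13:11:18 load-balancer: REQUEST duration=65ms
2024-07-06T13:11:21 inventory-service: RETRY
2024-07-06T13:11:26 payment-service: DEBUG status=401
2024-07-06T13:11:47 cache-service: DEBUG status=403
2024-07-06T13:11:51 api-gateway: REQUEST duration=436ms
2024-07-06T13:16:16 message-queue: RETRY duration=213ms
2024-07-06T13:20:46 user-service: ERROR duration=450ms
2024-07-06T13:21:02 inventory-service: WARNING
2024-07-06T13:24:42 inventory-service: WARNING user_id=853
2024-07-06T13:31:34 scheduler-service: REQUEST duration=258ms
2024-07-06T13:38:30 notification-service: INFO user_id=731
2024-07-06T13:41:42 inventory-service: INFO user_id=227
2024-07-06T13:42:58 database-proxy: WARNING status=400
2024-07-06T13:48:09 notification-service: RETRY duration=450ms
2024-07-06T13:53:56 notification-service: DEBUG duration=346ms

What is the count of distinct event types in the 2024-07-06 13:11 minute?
3

To count unique event types:

1. Filter events in the minute starting at 2024-07-06 13:11
2. Extract event types from matching entries
3. Count unique types: 3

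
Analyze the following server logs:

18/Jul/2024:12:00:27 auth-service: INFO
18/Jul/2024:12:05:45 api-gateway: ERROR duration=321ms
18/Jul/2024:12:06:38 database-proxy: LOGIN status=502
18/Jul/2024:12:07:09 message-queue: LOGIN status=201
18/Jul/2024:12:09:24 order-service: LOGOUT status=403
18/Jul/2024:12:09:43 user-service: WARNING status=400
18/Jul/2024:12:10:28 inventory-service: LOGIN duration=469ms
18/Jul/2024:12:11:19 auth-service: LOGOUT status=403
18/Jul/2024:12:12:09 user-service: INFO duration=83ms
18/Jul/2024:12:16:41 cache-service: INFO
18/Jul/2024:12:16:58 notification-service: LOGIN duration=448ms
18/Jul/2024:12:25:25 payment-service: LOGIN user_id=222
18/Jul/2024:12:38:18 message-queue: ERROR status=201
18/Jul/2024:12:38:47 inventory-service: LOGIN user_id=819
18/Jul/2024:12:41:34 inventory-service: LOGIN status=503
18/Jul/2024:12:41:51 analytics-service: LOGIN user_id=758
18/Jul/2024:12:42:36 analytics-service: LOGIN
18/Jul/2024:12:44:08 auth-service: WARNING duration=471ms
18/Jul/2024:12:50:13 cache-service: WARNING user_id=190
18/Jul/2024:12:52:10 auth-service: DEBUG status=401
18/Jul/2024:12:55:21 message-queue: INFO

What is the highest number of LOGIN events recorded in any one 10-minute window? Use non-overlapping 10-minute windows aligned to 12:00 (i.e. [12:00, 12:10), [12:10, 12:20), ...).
3

To find the burst window:

1. Divide the log period into non-overlapping 10-minute windows starting at 12:00
2. Count LOGIN events in each window
3. Find the window with maximum count
4. Maximum events in a window: 3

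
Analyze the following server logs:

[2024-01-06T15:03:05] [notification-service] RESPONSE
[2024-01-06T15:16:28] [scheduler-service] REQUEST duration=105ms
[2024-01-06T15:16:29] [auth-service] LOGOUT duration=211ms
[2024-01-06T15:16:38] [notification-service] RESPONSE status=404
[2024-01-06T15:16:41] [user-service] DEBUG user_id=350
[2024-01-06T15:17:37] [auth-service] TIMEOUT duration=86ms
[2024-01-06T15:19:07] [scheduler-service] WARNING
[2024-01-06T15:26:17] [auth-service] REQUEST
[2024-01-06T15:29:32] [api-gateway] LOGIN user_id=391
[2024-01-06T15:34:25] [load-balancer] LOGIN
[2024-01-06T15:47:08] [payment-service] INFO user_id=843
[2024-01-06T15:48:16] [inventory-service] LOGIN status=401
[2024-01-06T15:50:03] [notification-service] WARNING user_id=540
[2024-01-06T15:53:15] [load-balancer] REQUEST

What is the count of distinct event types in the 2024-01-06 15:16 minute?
4

To count unique event types:

1. Filter events in the minute starting at 2024-01-06 15:16
2. Extract event types from matching entries
3. Count unique types: 4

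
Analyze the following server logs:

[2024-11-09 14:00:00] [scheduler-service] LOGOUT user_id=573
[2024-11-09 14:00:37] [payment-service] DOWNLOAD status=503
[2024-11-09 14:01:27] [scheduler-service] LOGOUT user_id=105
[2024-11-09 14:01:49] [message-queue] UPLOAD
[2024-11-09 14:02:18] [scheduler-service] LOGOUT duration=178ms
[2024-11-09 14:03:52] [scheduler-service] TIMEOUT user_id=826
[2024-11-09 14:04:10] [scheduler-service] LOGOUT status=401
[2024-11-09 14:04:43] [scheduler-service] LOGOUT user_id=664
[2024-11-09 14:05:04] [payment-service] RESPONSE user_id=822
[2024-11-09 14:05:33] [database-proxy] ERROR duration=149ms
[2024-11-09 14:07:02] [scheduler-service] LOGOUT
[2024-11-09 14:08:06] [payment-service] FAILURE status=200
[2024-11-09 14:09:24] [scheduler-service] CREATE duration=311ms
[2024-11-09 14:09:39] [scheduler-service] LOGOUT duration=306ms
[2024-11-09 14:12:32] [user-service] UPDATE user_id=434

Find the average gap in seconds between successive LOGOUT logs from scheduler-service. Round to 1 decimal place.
96.5

To calculate average interval:

1. Find all LOGOUT events for scheduler-service in order
2. Calculate time gaps between consecutive events
3. Compute mean of gaps: 579 / 6 = 96.5 seconds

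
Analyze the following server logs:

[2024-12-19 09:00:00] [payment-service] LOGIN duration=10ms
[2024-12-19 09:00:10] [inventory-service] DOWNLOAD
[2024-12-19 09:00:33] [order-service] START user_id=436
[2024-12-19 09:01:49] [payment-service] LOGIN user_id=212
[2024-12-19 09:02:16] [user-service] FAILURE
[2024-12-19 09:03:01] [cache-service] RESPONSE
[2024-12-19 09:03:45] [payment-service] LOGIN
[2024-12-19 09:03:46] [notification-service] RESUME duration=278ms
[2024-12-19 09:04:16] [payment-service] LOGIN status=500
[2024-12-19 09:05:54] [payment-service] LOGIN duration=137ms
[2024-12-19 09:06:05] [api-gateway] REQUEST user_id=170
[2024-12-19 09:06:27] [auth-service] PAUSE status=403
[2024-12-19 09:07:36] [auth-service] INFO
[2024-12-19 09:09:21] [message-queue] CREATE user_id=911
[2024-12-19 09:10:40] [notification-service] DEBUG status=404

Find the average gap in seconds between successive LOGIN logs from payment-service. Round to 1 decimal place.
88.5

To calculate average interval:

1. Find all LOGIN events for payment-service in order
2. Calculate time gaps between consecutive events
3. Compute mean of gaps: 354 / 4 = 88.5 seconds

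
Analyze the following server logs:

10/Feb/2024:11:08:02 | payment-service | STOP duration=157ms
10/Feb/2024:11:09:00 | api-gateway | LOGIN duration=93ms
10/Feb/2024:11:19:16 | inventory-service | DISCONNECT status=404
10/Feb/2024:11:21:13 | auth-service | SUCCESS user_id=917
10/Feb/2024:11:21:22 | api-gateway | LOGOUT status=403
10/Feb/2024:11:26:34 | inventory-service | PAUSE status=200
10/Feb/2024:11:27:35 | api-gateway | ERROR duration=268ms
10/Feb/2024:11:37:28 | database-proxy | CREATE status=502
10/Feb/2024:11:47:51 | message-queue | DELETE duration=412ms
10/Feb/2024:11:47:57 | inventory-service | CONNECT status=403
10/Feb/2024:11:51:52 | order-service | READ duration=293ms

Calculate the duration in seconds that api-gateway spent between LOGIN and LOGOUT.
742

To calculate state duration:

1. Find LOGIN event for api-gateway: 10/Feb/2024:11:09:00
2. Find LOGOUT event for api-gateway: 10/Feb/2024:11:21:22
3. Calculate duration: 10/Feb/2024:11:21:22 - 10/Feb/2024:11:09:00 = 742 seconds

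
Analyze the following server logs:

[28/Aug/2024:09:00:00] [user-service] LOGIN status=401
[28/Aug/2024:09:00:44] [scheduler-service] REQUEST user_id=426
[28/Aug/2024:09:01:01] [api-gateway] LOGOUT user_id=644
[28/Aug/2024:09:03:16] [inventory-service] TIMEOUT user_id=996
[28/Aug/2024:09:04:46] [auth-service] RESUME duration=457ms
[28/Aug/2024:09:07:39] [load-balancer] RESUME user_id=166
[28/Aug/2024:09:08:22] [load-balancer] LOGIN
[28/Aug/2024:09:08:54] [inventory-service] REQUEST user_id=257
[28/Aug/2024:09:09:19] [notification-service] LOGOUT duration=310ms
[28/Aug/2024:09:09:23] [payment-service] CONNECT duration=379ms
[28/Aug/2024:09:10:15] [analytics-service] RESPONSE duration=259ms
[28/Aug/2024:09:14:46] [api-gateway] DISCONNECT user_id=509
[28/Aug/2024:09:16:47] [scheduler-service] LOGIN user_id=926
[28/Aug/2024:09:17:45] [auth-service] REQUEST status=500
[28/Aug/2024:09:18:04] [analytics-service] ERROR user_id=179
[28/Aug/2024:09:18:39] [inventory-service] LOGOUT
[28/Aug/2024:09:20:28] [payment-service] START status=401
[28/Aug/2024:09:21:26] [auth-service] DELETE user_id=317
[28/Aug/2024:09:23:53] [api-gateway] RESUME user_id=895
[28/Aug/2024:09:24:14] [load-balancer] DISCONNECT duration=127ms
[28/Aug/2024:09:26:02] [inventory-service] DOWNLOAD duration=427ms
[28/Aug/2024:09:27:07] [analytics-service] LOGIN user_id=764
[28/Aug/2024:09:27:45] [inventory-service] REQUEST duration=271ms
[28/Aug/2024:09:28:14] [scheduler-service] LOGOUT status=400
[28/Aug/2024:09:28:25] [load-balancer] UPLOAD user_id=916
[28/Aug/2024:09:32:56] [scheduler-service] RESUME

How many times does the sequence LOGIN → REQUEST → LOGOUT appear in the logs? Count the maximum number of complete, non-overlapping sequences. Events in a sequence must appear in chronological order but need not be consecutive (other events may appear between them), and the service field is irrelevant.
4

To count sequences:

1. Look for pattern: LOGIN → REQUEST → LOGOUT
2. Greedily scan the log in chronological order, matching each sequence element in turn (ignoring service)
3. Each time the full pattern completes, increment the count and restart matching from the next event
4. Complete non-overlapping sequences found: 4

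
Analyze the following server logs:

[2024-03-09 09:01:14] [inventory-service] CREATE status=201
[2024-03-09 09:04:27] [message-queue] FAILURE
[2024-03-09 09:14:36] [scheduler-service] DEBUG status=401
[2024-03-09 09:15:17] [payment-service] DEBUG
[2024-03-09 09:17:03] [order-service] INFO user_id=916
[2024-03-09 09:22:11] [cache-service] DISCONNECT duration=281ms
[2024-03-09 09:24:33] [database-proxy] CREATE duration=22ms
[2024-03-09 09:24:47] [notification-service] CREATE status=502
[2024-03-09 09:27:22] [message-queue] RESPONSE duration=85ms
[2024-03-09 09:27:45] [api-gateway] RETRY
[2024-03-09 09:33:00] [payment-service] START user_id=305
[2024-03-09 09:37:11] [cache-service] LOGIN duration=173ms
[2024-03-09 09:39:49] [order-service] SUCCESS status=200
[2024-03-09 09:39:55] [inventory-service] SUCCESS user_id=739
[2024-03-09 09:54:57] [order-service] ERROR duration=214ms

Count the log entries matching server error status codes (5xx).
1

To find matching entries:

1. Pattern to match: server error status codes (5xx)
2. Scan each log entry for the pattern
3. Count matches: 1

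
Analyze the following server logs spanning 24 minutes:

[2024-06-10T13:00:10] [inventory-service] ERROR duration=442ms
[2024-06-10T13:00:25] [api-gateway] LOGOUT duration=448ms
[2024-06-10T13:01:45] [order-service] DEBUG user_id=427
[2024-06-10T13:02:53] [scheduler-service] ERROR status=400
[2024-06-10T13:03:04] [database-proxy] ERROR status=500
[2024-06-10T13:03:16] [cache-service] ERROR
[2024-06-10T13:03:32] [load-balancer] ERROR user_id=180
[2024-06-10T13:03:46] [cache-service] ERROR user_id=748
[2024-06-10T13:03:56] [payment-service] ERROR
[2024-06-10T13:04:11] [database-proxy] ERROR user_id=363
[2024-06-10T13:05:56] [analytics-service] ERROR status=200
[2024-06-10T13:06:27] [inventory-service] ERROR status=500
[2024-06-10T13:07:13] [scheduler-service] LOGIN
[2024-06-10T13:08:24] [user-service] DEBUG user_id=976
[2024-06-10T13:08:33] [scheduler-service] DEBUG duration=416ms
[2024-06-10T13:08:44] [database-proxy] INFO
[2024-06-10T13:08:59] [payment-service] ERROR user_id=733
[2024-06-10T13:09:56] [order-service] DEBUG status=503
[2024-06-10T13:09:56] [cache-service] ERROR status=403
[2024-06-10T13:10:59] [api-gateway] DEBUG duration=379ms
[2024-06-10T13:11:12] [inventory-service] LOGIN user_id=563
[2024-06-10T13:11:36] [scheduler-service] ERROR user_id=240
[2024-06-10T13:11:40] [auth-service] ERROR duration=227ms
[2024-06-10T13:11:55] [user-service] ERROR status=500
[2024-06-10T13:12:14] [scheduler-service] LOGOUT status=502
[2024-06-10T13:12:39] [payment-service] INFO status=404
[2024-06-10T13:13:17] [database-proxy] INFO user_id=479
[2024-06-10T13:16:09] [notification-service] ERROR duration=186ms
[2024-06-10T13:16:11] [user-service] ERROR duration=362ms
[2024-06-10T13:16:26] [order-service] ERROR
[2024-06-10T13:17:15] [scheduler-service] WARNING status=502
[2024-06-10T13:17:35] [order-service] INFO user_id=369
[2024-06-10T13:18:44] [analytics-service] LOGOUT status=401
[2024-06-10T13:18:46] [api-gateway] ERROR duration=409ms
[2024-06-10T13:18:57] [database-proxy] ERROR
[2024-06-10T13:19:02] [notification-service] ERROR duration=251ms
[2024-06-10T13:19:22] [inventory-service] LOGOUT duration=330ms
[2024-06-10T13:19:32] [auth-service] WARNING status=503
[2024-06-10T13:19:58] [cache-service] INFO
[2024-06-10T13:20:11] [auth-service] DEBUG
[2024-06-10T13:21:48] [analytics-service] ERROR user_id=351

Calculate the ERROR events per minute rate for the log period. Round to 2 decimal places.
0.92

To calculate the rate:

1. Count total ERROR events: 22
2. Total time period: 24 minutes
3. Rate = 22 / 24 = 0.92 events per minute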